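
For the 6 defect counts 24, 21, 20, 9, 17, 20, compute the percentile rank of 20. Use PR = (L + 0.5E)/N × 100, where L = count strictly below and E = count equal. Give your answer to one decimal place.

N = 6.
Strictly below 20: 2. Equal to 20: 2.
PR = (2 + 0.5·2)/6 × 100 = 50.0

50.0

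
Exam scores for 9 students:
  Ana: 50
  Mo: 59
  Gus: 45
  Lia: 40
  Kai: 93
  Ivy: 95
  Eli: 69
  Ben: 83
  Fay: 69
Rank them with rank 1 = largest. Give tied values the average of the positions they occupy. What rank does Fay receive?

4.5

Sorted (descending): 95, 93, 83, 69, 69, 59, 50, 45, 40
The 2 values of 69 occupy positions 4–5 → average rank (4+5)/2 = 4.5.
Fay has value 69 → rank 4.5.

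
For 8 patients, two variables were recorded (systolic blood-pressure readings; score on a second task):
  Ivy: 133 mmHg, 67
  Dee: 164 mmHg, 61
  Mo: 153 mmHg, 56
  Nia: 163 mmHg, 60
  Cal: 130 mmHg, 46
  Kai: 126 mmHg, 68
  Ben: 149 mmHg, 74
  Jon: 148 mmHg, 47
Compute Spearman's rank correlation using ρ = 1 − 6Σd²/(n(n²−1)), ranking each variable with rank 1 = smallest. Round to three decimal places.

Ranks of variable 1: 3, 8, 6, 7, 2, 1, 5, 4
Ranks of variable 2: 6, 5, 3, 4, 1, 7, 8, 2
d = r₁ − r₂: -3, 3, 3, 3, 1, -6, -3, 2
d²: 9, 9, 9, 9, 1, 36, 9, 4; Σd² = 86
ρ = 1 − 6·86/(8·63) = 1 − 516/504 = -0.024

-0.024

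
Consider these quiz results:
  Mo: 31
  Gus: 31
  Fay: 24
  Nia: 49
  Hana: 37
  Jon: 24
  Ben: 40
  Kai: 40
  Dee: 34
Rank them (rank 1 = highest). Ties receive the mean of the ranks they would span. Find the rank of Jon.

Sorted (descending): 49, 40, 40, 37, 34, 31, 31, 24, 24
The 2 values of 40 occupy positions 2–3 → average rank (2+3)/2 = 2.5.
The 2 values of 31 occupy positions 6–7 → average rank (6+7)/2 = 6.5.
The 2 values of 24 occupy positions 8–9 → average rank (8+9)/2 = 8.5.
Jon has value 24 → rank 8.5.

8.5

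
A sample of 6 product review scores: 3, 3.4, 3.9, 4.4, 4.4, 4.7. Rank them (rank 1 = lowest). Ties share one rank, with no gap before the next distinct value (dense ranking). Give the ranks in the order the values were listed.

Sorted (ascending): 3, 3.4, 3.9, 4.4, 4.4, 4.7
The 2 values of 4.4 share dense rank 4.
Remaining distinct values take the next consecutive integers.

1, 2, 3, 4, 4, 5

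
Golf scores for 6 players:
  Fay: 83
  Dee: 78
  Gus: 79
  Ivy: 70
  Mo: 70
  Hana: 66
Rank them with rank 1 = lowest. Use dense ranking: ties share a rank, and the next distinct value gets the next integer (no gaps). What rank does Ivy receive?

2

Sorted (ascending): 66, 70, 70, 78, 79, 83
The 2 values of 70 share dense rank 2.
Remaining distinct values take the next consecutive integers.
Ivy has value 70 → rank 2.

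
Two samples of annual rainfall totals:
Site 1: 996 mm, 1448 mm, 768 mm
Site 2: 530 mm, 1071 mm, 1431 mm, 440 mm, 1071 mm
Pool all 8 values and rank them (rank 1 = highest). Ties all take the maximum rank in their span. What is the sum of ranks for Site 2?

Sorted (descending): 1448, 1431, 1071, 1071, 996, 768, 530, 440
The 2 values of 1071 occupy positions 3–4 → each gets rank 4.
Site 2 values → pooled ranks: 530→7, 1071→4, 1431→2, 440→8, 1071→4
Rank sum = 7 + 4 + 2 + 8 + 4 = 25

25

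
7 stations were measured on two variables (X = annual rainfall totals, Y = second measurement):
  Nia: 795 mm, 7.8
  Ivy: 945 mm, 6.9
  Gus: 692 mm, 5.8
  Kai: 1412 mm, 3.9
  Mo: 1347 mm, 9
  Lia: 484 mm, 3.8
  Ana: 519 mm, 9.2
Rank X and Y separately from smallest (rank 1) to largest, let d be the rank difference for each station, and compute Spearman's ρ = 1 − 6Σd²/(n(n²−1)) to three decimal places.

0.071

Ranks of variable 1: 4, 5, 3, 7, 6, 1, 2
Ranks of variable 2: 5, 4, 3, 2, 6, 1, 7
d = r₁ − r₂: -1, 1, 0, 5, 0, 0, -5
d²: 1, 1, 0, 25, 0, 0, 25; Σd² = 52
ρ = 1 − 6·52/(7·48) = 1 − 312/336 = 0.071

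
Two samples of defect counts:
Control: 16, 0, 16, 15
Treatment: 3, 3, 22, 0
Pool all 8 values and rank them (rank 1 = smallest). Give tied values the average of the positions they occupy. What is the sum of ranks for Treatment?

16.5

Sorted (ascending): 0, 0, 3, 3, 15, 16, 16, 22
The 2 values of 0 occupy positions 1–2 → average rank (1+2)/2 = 1.5.
The 2 values of 3 occupy positions 3–4 → average rank (3+4)/2 = 3.5.
The 2 values of 16 occupy positions 6–7 → average rank (6+7)/2 = 6.5.
Treatment values → pooled ranks: 3→3.5, 3→3.5, 22→8, 0→1.5
Rank sum = 3.5 + 3.5 + 8 + 1.5 = 16.5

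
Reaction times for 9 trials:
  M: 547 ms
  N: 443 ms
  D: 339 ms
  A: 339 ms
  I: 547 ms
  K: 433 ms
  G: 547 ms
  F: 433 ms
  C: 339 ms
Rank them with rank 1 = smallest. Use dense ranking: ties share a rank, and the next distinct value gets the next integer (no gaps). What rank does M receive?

4

Sorted (ascending): 339, 339, 339, 433, 433, 443, 547, 547, 547
The 3 values of 339 share dense rank 1.
The 2 values of 433 share dense rank 2.
The 3 values of 547 share dense rank 4.
Remaining distinct values take the next consecutive integers.
M has value 547 ms → rank 4.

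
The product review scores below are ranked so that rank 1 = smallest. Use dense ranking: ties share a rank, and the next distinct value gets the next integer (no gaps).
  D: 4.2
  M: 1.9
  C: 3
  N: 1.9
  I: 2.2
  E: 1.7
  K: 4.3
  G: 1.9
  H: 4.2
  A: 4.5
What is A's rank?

7

Sorted (ascending): 1.7, 1.9, 1.9, 1.9, 2.2, 3, 4.2, 4.2, 4.3, 4.5
The 3 values of 1.9 share dense rank 2.
The 2 values of 4.2 share dense rank 5.
Remaining distinct values take the next consecutive integers.
A has value 4.5 → rank 7.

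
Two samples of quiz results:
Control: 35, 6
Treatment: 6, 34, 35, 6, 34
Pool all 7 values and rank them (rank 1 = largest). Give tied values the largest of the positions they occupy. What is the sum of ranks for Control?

9

Sorted (descending): 35, 35, 34, 34, 6, 6, 6
The 2 values of 35 occupy positions 1–2 → each gets rank 2.
The 2 values of 34 occupy positions 3–4 → each gets rank 4.
The 3 values of 6 occupy positions 5–7 → each gets rank 7.
Control values → pooled ranks: 35→2, 6→7
Rank sum = 2 + 7 = 9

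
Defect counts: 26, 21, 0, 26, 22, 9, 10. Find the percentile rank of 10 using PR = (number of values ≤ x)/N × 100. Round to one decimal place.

42.9

N = 7.
Strictly below 10: 2. Equal to 10: 1.
PR = 3/7 × 100 = 42.9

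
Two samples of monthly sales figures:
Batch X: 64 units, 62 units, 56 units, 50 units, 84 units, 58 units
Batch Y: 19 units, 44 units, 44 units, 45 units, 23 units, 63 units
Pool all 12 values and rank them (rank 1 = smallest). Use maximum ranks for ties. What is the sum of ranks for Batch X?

53

Sorted (ascending): 19, 23, 44, 44, 45, 50, 56, 58, 62, 63, 64, 84
The 2 values of 44 occupy positions 3–4 → each gets rank 4.
Batch X values → pooled ranks: 64→11, 62→9, 56→7, 50→6, 84→12, 58→8
Rank sum = 11 + 9 + 7 + 6 + 12 + 8 = 53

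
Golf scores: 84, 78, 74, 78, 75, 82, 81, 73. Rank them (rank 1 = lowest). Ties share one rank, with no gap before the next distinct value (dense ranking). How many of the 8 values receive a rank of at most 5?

6

Sorted (ascending): 73, 74, 75, 78, 78, 81, 82, 84
The 2 values of 78 share dense rank 4.
Remaining distinct values take the next consecutive integers.
Ranks ≤ 5: {1, 2, 3, 4, 4, 5} → 6 values.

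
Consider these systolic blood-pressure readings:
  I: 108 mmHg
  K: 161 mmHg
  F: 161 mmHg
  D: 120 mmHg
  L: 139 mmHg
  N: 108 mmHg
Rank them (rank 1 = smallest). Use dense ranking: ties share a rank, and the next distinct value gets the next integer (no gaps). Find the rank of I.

Sorted (ascending): 108, 108, 120, 139, 161, 161
The 2 values of 108 share dense rank 1.
The 2 values of 161 share dense rank 4.
Remaining distinct values take the next consecutive integers.
I has value 108 mmHg → rank 1.

1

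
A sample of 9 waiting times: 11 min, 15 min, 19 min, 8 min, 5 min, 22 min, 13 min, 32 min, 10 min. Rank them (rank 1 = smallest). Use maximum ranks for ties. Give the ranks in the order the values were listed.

Sorted (ascending): 5, 8, 10, 11, 13, 15, 19, 22, 32
No ties — each value takes its position as its rank.

4, 6, 7, 2, 1, 8, 5, 9, 3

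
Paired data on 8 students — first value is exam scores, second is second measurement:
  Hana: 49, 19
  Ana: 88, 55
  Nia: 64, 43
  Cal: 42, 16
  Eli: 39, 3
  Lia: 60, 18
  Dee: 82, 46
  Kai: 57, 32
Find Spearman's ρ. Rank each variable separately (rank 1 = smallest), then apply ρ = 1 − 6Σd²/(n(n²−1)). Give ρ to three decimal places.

Ranks of variable 1: 3, 8, 6, 2, 1, 5, 7, 4
Ranks of variable 2: 4, 8, 6, 2, 1, 3, 7, 5
d = r₁ − r₂: -1, 0, 0, 0, 0, 2, 0, -1
d²: 1, 0, 0, 0, 0, 4, 0, 1; Σd² = 6
ρ = 1 − 6·6/(8·63) = 1 − 36/504 = 0.929

0.929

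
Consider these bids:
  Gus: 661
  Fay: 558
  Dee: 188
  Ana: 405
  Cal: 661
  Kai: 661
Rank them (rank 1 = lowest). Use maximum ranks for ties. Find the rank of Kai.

6

Sorted (ascending): 188, 405, 558, 661, 661, 661
The 3 values of 661 occupy positions 4–6 → each gets rank 6.
Kai has value 661 → rank 6.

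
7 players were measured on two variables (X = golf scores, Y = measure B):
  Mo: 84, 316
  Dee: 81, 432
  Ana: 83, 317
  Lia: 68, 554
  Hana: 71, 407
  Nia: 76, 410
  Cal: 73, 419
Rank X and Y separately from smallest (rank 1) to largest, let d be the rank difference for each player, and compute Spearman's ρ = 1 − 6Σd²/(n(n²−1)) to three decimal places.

-0.679

Ranks of variable 1: 7, 5, 6, 1, 2, 4, 3
Ranks of variable 2: 1, 6, 2, 7, 3, 4, 5
d = r₁ − r₂: 6, -1, 4, -6, -1, 0, -2
d²: 36, 1, 16, 36, 1, 0, 4; Σd² = 94
ρ = 1 − 6·94/(7·48) = 1 − 564/336 = -0.679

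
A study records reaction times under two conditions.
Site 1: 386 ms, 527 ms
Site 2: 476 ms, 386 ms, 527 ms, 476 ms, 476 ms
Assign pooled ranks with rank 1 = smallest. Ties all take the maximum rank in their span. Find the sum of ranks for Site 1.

Sorted (ascending): 386, 386, 476, 476, 476, 527, 527
The 2 values of 386 occupy positions 1–2 → each gets rank 2.
The 3 values of 476 occupy positions 3–5 → each gets rank 5.
The 2 values of 527 occupy positions 6–7 → each gets rank 7.
Site 1 values → pooled ranks: 386→2, 527→7
Rank sum = 2 + 7 = 9

9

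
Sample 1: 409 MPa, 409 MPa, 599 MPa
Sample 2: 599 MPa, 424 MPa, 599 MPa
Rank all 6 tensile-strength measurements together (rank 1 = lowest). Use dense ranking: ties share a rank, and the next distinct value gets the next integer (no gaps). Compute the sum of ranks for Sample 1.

5

Sorted (ascending): 409, 409, 424, 599, 599, 599
The 2 values of 409 share dense rank 1.
The 3 values of 599 share dense rank 3.
Remaining distinct values take the next consecutive integers.
Sample 1 values → pooled ranks: 409→1, 409→1, 599→3
Rank sum = 1 + 1 + 3 = 5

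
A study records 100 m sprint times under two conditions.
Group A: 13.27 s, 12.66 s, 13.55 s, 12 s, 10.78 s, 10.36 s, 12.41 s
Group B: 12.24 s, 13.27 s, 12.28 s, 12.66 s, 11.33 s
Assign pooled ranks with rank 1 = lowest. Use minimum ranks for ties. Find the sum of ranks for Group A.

44

Sorted (ascending): 10.36, 10.78, 11.33, 12, 12.24, 12.28, 12.41, 12.66, 12.66, 13.27, 13.27, 13.55
The 2 values of 12.66 occupy positions 8–9 → each gets rank 8.
The 2 values of 13.27 occupy positions 10–11 → each gets rank 10.
Group A values → pooled ranks: 13.27→10, 12.66→8, 13.55→12, 12→4, 10.78→2, 10.36→1, 12.41→7
Rank sum = 10 + 8 + 12 + 4 + 2 + 1 + 7 = 44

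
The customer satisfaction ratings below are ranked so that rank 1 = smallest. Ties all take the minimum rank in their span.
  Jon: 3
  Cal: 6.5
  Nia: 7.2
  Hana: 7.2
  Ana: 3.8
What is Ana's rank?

Sorted (ascending): 3, 3.8, 6.5, 7.2, 7.2
The 2 values of 7.2 occupy positions 4–5 → each gets rank 4.
Ana has value 3.8 → rank 2.

2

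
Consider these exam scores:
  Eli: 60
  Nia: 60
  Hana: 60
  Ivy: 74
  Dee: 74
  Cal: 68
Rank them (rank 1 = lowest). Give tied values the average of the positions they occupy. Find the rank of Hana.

2

Sorted (ascending): 60, 60, 60, 68, 74, 74
The 3 values of 60 occupy positions 1–3 → average rank 2.
The 2 values of 74 occupy positions 5–6 → average rank (5+6)/2 = 5.5.
Hana has value 60 → rank 2.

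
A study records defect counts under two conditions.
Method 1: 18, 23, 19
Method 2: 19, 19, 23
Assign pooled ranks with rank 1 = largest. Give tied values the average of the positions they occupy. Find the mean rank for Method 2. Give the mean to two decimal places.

Sorted (descending): 23, 23, 19, 19, 19, 18
The 2 values of 23 occupy positions 1–2 → average rank (1+2)/2 = 1.5.
The 3 values of 19 occupy positions 3–5 → average rank 4.
Method 2 values → pooled ranks: 19→4, 19→4, 23→1.5
Mean rank = (4 + 4 + 1.5) / 3 = 3.17

3.17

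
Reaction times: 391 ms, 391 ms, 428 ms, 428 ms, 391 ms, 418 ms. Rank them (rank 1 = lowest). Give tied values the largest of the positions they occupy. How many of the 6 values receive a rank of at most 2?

0

Sorted (ascending): 391, 391, 391, 418, 428, 428
The 3 values of 391 occupy positions 1–3 → each gets rank 3.
The 2 values of 428 occupy positions 5–6 → each gets rank 6.
Ranks ≤ 2: {} → 0 values.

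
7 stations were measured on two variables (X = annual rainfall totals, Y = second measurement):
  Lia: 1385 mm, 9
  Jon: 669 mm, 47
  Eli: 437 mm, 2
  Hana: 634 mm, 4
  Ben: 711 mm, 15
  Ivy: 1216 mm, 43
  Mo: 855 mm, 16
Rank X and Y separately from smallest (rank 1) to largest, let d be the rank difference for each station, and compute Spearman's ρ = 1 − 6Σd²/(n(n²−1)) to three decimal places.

Ranks of variable 1: 7, 3, 1, 2, 4, 6, 5
Ranks of variable 2: 3, 7, 1, 2, 4, 6, 5
d = r₁ − r₂: 4, -4, 0, 0, 0, 0, 0
d²: 16, 16, 0, 0, 0, 0, 0; Σd² = 32
ρ = 1 − 6·32/(7·48) = 1 − 192/336 = 0.429

0.429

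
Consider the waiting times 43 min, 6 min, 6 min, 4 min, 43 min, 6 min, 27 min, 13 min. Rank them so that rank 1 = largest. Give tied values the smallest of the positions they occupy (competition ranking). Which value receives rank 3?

27

Sorted (descending): 43, 43, 27, 13, 6, 6, 6, 4
The 2 values of 43 occupy positions 1–2 → each gets rank 1.
The 3 values of 6 occupy positions 5–7 → each gets rank 5.
Rank 3 → value 27.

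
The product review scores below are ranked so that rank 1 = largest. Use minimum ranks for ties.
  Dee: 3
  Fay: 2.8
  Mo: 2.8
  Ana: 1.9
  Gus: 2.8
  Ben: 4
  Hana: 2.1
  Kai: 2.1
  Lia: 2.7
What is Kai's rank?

7

Sorted (descending): 4, 3, 2.8, 2.8, 2.8, 2.7, 2.1, 2.1, 1.9
The 3 values of 2.8 occupy positions 3–5 → each gets rank 3.
The 2 values of 2.1 occupy positions 7–8 → each gets rank 7.
Kai has value 2.1 → rank 7.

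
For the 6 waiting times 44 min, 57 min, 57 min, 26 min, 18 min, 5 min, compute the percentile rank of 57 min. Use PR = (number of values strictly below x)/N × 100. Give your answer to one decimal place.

66.7

N = 6.
Strictly below 57: 4. Equal to 57: 2.
PR = 4/6 × 100 = 66.7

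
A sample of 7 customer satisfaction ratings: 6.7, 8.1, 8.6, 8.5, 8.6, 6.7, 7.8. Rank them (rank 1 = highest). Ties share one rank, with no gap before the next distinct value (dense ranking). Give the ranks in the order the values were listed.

Sorted (descending): 8.6, 8.6, 8.5, 8.1, 7.8, 6.7, 6.7
The 2 values of 8.6 share dense rank 1.
The 2 values of 6.7 share dense rank 5.
Remaining distinct values take the next consecutive integers.

5, 3, 1, 2, 1, 5, 4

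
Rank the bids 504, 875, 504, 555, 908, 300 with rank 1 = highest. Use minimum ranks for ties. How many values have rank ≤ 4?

5

Sorted (descending): 908, 875, 555, 504, 504, 300
The 2 values of 504 occupy positions 4–5 → each gets rank 4.
Ranks ≤ 4: {1, 2, 3, 4, 4} → 5 values.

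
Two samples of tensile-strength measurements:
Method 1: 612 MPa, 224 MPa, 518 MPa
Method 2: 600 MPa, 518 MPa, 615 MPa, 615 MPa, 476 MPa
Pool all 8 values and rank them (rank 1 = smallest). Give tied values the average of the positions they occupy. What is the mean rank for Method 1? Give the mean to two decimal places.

Sorted (ascending): 224, 476, 518, 518, 600, 612, 615, 615
The 2 values of 518 occupy positions 3–4 → average rank (3+4)/2 = 3.5.
The 2 values of 615 occupy positions 7–8 → average rank (7+8)/2 = 7.5.
Method 1 values → pooled ranks: 612→6, 224→1, 518→3.5
Mean rank = (6 + 1 + 3.5) / 3 = 3.50

3.50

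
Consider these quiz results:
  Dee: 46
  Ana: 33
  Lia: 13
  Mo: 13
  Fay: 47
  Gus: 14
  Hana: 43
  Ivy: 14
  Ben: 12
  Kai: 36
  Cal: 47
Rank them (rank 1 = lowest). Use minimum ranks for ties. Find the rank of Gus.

4

Sorted (ascending): 12, 13, 13, 14, 14, 33, 36, 43, 46, 47, 47
The 2 values of 13 occupy positions 2–3 → each gets rank 2.
The 2 values of 14 occupy positions 4–5 → each gets rank 4.
The 2 values of 47 occupy positions 10–11 → each gets rank 10.
Gus has value 14 → rank 4.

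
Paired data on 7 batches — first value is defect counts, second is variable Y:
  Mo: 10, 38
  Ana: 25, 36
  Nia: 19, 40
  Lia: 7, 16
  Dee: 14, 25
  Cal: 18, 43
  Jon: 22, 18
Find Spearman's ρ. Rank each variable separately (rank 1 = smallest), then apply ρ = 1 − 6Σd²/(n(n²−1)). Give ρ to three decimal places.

0.214

Ranks of variable 1: 2, 7, 5, 1, 3, 4, 6
Ranks of variable 2: 5, 4, 6, 1, 3, 7, 2
d = r₁ − r₂: -3, 3, -1, 0, 0, -3, 4
d²: 9, 9, 1, 0, 0, 9, 16; Σd² = 44
ρ = 1 − 6·44/(7·48) = 1 − 264/336 = 0.214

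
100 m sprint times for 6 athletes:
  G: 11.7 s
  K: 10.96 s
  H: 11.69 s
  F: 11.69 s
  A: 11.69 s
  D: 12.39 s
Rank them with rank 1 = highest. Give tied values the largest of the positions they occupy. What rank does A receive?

5

Sorted (descending): 12.39, 11.7, 11.69, 11.69, 11.69, 10.96
The 3 values of 11.69 occupy positions 3–5 → each gets rank 5.
A has value 11.69 s → rank 5.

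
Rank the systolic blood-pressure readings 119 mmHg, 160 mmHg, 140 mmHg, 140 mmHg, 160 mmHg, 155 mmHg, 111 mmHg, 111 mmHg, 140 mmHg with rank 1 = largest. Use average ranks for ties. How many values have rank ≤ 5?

Sorted (descending): 160, 160, 155, 140, 140, 140, 119, 111, 111
The 2 values of 160 occupy positions 1–2 → average rank (1+2)/2 = 1.5.
The 3 values of 140 occupy positions 4–6 → average rank 5.
The 2 values of 111 occupy positions 8–9 → average rank (8+9)/2 = 8.5.
Ranks ≤ 5: {1.5, 1.5, 3, 5, 5, 5} → 6 values.

6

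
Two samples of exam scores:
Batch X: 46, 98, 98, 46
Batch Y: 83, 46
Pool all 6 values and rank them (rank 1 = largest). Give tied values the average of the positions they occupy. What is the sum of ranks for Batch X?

Sorted (descending): 98, 98, 83, 46, 46, 46
The 2 values of 98 occupy positions 1–2 → average rank (1+2)/2 = 1.5.
The 3 values of 46 occupy positions 4–6 → average rank 5.
Batch X values → pooled ranks: 46→5, 98→1.5, 98→1.5, 46→5
Rank sum = 5 + 1.5 + 1.5 + 5 = 13

13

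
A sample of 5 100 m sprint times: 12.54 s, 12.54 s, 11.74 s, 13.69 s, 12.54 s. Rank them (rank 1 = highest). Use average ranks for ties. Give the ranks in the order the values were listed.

3, 3, 5, 1, 3

Sorted (descending): 13.69, 12.54, 12.54, 12.54, 11.74
The 3 values of 12.54 occupy positions 2–4 → average rank 3.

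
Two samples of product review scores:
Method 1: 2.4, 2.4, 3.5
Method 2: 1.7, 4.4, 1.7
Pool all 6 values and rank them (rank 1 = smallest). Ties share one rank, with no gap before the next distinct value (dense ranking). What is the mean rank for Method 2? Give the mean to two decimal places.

Sorted (ascending): 1.7, 1.7, 2.4, 2.4, 3.5, 4.4
The 2 values of 1.7 share dense rank 1.
The 2 values of 2.4 share dense rank 2.
Remaining distinct values take the next consecutive integers.
Method 2 values → pooled ranks: 1.7→1, 4.4→4, 1.7→1
Mean rank = (1 + 4 + 1) / 3 = 2.00

2.00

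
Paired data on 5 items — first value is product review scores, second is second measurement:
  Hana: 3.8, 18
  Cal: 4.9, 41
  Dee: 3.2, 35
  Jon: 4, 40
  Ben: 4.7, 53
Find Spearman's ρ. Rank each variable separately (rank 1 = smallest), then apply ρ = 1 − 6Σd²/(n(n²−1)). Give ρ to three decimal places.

0.800

Ranks of variable 1: 2, 5, 1, 3, 4
Ranks of variable 2: 1, 4, 2, 3, 5
d = r₁ − r₂: 1, 1, -1, 0, -1
d²: 1, 1, 1, 0, 1; Σd² = 4
ρ = 1 − 6·4/(5·24) = 1 − 24/120 = 0.800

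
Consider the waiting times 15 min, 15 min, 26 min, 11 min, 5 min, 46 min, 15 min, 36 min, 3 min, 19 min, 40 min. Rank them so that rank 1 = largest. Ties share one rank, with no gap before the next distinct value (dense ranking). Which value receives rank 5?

19

Sorted (descending): 46, 40, 36, 26, 19, 15, 15, 15, 11, 5, 3
The 3 values of 15 share dense rank 6.
Remaining distinct values take the next consecutive integers.
Rank 5 → value 19.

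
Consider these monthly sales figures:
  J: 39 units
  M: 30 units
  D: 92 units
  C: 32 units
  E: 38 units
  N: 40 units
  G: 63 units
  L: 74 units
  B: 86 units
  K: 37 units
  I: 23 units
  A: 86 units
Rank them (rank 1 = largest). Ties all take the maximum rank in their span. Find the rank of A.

3

Sorted (descending): 92, 86, 86, 74, 63, 40, 39, 38, 37, 32, 30, 23
The 2 values of 86 occupy positions 2–3 → each gets rank 3.
A has value 86 units → rank 3.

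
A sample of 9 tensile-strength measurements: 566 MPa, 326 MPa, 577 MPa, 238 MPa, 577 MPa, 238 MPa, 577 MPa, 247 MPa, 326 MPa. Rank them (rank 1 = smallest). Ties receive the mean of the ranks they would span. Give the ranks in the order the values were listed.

6, 4.5, 8, 1.5, 8, 1.5, 8, 3, 4.5

Sorted (ascending): 238, 238, 247, 326, 326, 566, 577, 577, 577
The 2 values of 238 occupy positions 1–2 → average rank (1+2)/2 = 1.5.
The 2 values of 326 occupy positions 4–5 → average rank (4+5)/2 = 4.5.
The 3 values of 577 occupy positions 7–9 → average rank 8.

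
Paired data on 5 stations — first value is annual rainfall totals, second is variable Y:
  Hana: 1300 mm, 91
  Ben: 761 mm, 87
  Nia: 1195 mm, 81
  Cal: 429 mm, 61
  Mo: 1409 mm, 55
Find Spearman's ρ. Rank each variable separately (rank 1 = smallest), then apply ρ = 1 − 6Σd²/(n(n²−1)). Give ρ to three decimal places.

Ranks of variable 1: 4, 2, 3, 1, 5
Ranks of variable 2: 5, 4, 3, 2, 1
d = r₁ − r₂: -1, -2, 0, -1, 4
d²: 1, 4, 0, 1, 16; Σd² = 22
ρ = 1 − 6·22/(5·24) = 1 − 132/120 = -0.100

-0.100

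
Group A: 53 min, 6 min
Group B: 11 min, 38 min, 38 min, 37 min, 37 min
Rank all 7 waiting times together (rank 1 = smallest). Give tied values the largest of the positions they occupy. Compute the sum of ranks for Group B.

22

Sorted (ascending): 6, 11, 37, 37, 38, 38, 53
The 2 values of 37 occupy positions 3–4 → each gets rank 4.
The 2 values of 38 occupy positions 5–6 → each gets rank 6.
Group B values → pooled ranks: 11→2, 38→6, 38→6, 37→4, 37→4
Rank sum = 2 + 6 + 6 + 4 + 4 = 22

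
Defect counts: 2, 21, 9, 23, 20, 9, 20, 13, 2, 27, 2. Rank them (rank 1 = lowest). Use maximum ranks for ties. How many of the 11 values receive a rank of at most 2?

Sorted (ascending): 2, 2, 2, 9, 9, 13, 20, 20, 21, 23, 27
The 3 values of 2 occupy positions 1–3 → each gets rank 3.
The 2 values of 9 occupy positions 4–5 → each gets rank 5.
The 2 values of 20 occupy positions 7–8 → each gets rank 8.
Ranks ≤ 2: {} → 0 values.

0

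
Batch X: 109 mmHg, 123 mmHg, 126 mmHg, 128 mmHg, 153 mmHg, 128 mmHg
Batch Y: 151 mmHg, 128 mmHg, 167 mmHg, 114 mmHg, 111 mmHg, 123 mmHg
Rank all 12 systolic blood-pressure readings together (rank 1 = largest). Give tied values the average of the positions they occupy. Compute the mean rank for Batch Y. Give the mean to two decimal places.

Sorted (descending): 167, 153, 151, 128, 128, 128, 126, 123, 123, 114, 111, 109
The 3 values of 128 occupy positions 4–6 → average rank 5.
The 2 values of 123 occupy positions 8–9 → average rank (8+9)/2 = 8.5.
Batch Y values → pooled ranks: 151→3, 128→5, 167→1, 114→10, 111→11, 123→8.5
Mean rank = (3 + 5 + 1 + 10 + 11 + 8.5) / 6 = 6.42

6.42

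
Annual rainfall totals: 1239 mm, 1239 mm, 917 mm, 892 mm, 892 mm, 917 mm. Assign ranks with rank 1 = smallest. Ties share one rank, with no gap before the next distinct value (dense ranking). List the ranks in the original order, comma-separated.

Sorted (ascending): 892, 892, 917, 917, 1239, 1239
The 2 values of 892 share dense rank 1.
The 2 values of 917 share dense rank 2.
The 2 values of 1239 share dense rank 3.

3, 3, 2, 1, 1, 2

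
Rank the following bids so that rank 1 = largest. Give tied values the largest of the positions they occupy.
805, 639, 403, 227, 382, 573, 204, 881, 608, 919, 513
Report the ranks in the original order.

3, 4, 8, 10, 9, 6, 11, 2, 5, 1, 7

Sorted (descending): 919, 881, 805, 639, 608, 573, 513, 403, 382, 227, 204
No ties — each value takes its position as its rank.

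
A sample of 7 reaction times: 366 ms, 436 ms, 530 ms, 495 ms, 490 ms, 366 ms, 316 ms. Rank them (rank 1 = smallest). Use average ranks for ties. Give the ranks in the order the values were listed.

2.5, 4, 7, 6, 5, 2.5, 1

Sorted (ascending): 316, 366, 366, 436, 490, 495, 530
The 2 values of 366 occupy positions 2–3 → average rank (2+3)/2 = 2.5.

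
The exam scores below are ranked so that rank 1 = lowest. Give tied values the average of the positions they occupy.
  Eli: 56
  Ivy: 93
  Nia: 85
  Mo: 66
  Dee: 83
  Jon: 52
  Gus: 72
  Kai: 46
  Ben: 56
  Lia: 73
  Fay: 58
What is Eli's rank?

Sorted (ascending): 46, 52, 56, 56, 58, 66, 72, 73, 83, 85, 93
The 2 values of 56 occupy positions 3–4 → average rank (3+4)/2 = 3.5.
Eli has value 56 → rank 3.5.

3.5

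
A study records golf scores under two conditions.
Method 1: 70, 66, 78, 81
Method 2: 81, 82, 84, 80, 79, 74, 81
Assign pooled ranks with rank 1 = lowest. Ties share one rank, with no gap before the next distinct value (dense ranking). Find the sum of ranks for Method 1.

Sorted (ascending): 66, 70, 74, 78, 79, 80, 81, 81, 81, 82, 84
The 3 values of 81 share dense rank 7.
Remaining distinct values take the next consecutive integers.
Method 1 values → pooled ranks: 70→2, 66→1, 78→4, 81→7
Rank sum = 2 + 1 + 4 + 7 = 14

14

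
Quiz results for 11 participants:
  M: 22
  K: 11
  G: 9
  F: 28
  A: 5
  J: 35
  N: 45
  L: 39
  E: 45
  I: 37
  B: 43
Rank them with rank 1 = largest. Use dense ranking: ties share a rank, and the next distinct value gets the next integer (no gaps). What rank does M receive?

Sorted (descending): 45, 45, 43, 39, 37, 35, 28, 22, 11, 9, 5
The 2 values of 45 share dense rank 1.
Remaining distinct values take the next consecutive integers.
M has value 22 → rank 7.

7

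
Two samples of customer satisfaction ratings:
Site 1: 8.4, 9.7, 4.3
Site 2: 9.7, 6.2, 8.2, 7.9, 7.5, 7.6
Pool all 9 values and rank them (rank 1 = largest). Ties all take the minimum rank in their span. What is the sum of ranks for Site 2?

Sorted (descending): 9.7, 9.7, 8.4, 8.2, 7.9, 7.6, 7.5, 6.2, 4.3
The 2 values of 9.7 occupy positions 1–2 → each gets rank 1.
Site 2 values → pooled ranks: 9.7→1, 6.2→8, 8.2→4, 7.9→5, 7.5→7, 7.6→6
Rank sum = 1 + 8 + 4 + 5 + 7 + 6 = 31

31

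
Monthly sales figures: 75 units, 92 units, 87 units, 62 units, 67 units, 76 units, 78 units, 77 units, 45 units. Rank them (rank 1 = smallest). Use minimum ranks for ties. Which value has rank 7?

Sorted (ascending): 45, 62, 67, 75, 76, 77, 78, 87, 92
No ties — each value takes its position as its rank.
Rank 7 → value 78.

78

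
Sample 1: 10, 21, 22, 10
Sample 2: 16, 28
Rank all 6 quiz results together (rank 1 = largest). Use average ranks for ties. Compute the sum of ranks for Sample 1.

Sorted (descending): 28, 22, 21, 16, 10, 10
The 2 values of 10 occupy positions 5–6 → average rank (5+6)/2 = 5.5.
Sample 1 values → pooled ranks: 10→5.5, 21→3, 22→2, 10→5.5
Rank sum = 5.5 + 3 + 2 + 5.5 = 16

16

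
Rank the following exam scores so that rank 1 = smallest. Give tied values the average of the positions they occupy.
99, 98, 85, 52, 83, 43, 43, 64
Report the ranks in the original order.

Sorted (ascending): 43, 43, 52, 64, 83, 85, 98, 99
The 2 values of 43 occupy positions 1–2 → average rank (1+2)/2 = 1.5.

8, 7, 6, 3, 5, 1.5, 1.5, 4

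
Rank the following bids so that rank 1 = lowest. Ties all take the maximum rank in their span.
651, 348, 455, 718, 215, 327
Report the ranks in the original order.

5, 3, 4, 6, 1, 2

Sorted (ascending): 215, 327, 348, 455, 651, 718
No ties — each value takes its position as its rank.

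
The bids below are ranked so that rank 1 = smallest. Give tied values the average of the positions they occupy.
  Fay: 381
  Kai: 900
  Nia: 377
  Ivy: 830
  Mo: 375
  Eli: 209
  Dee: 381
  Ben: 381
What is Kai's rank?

Sorted (ascending): 209, 375, 377, 381, 381, 381, 830, 900
The 3 values of 381 occupy positions 4–6 → average rank 5.
Kai has value 900 → rank 8.

8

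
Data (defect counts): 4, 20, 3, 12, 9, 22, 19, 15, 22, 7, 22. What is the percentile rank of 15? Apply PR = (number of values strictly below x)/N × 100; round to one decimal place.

N = 11.
Strictly below 15: 5. Equal to 15: 1.
PR = 5/11 × 100 = 45.5

45.5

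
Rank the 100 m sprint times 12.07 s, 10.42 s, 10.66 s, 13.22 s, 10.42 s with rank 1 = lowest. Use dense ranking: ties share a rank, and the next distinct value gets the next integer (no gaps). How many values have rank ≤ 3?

Sorted (ascending): 10.42, 10.42, 10.66, 12.07, 13.22
The 2 values of 10.42 share dense rank 1.
Remaining distinct values take the next consecutive integers.
Ranks ≤ 3: {1, 1, 2, 3} → 4 values.

4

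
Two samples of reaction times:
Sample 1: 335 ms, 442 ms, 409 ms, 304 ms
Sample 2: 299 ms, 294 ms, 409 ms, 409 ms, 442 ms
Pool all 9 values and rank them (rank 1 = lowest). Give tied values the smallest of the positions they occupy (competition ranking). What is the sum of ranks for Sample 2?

Sorted (ascending): 294, 299, 304, 335, 409, 409, 409, 442, 442
The 3 values of 409 occupy positions 5–7 → each gets rank 5.
The 2 values of 442 occupy positions 8–9 → each gets rank 8.
Sample 2 values → pooled ranks: 299→2, 294→1, 409→5, 409→5, 442→8
Rank sum = 2 + 1 + 5 + 5 + 8 = 21

21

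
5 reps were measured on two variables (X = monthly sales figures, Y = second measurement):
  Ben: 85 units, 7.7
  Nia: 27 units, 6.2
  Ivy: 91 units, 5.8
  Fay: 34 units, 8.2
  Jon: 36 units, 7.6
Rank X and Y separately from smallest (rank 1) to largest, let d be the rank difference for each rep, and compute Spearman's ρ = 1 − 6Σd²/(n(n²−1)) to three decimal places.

-0.300

Ranks of variable 1: 4, 1, 5, 2, 3
Ranks of variable 2: 4, 2, 1, 5, 3
d = r₁ − r₂: 0, -1, 4, -3, 0
d²: 0, 1, 16, 9, 0; Σd² = 26
ρ = 1 − 6·26/(5·24) = 1 − 156/120 = -0.300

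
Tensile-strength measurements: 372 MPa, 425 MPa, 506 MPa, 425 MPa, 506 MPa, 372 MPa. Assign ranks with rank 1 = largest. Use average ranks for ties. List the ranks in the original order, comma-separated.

Sorted (descending): 506, 506, 425, 425, 372, 372
The 2 values of 506 occupy positions 1–2 → average rank (1+2)/2 = 1.5.
The 2 values of 425 occupy positions 3–4 → average rank (3+4)/2 = 3.5.
The 2 values of 372 occupy positions 5–6 → average rank (5+6)/2 = 5.5.

5.5, 3.5, 1.5, 3.5, 1.5, 5.5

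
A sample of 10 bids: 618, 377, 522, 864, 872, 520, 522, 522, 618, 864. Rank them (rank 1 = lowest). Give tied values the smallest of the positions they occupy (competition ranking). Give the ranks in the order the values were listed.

6, 1, 3, 8, 10, 2, 3, 3, 6, 8

Sorted (ascending): 377, 520, 522, 522, 522, 618, 618, 864, 864, 872
The 3 values of 522 occupy positions 3–5 → each gets rank 3.
The 2 values of 618 occupy positions 6–7 → each gets rank 6.
The 2 values of 864 occupy positions 8–9 → each gets rank 8.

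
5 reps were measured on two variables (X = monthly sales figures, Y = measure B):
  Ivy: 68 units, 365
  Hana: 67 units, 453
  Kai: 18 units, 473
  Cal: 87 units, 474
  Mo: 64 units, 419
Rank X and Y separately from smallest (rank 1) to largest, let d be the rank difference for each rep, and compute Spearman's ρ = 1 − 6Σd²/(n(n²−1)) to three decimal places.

Ranks of variable 1: 4, 3, 1, 5, 2
Ranks of variable 2: 1, 3, 4, 5, 2
d = r₁ − r₂: 3, 0, -3, 0, 0
d²: 9, 0, 9, 0, 0; Σd² = 18
ρ = 1 − 6·18/(5·24) = 1 − 108/120 = 0.100

0.100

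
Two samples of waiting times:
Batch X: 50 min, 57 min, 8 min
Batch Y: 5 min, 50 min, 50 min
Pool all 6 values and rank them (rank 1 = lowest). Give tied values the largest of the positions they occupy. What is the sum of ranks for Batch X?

13

Sorted (ascending): 5, 8, 50, 50, 50, 57
The 3 values of 50 occupy positions 3–5 → each gets rank 5.
Batch X values → pooled ranks: 50→5, 57→6, 8→2
Rank sum = 5 + 6 + 2 = 13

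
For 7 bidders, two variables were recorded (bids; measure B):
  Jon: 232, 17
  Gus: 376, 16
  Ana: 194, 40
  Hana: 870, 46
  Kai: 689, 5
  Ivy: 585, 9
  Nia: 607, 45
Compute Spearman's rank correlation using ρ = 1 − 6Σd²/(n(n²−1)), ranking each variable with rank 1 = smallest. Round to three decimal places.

Ranks of variable 1: 2, 3, 1, 7, 6, 4, 5
Ranks of variable 2: 4, 3, 5, 7, 1, 2, 6
d = r₁ − r₂: -2, 0, -4, 0, 5, 2, -1
d²: 4, 0, 16, 0, 25, 4, 1; Σd² = 50
ρ = 1 − 6·50/(7·48) = 1 − 300/336 = 0.107

0.107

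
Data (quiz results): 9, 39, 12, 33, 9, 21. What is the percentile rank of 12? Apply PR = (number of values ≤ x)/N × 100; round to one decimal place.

N = 6.
Strictly below 12: 2. Equal to 12: 1.
PR = 3/6 × 100 = 50.0

50.0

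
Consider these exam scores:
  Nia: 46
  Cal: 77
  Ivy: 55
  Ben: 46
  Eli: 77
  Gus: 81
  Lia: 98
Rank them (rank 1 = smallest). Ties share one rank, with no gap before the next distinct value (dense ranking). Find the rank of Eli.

Sorted (ascending): 46, 46, 55, 77, 77, 81, 98
The 2 values of 46 share dense rank 1.
The 2 values of 77 share dense rank 3.
Remaining distinct values take the next consecutive integers.
Eli has value 77 → rank 3.

3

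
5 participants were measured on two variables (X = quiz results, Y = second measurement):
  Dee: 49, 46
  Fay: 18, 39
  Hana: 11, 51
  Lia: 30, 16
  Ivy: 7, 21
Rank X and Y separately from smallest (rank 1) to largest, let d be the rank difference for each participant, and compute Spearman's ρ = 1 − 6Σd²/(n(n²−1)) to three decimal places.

Ranks of variable 1: 5, 3, 2, 4, 1
Ranks of variable 2: 4, 3, 5, 1, 2
d = r₁ − r₂: 1, 0, -3, 3, -1
d²: 1, 0, 9, 9, 1; Σd² = 20
ρ = 1 − 6·20/(5·24) = 1 − 120/120 = 0.000

0.000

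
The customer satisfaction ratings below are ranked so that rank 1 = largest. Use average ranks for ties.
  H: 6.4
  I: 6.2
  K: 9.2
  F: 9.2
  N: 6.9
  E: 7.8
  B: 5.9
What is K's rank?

1.5

Sorted (descending): 9.2, 9.2, 7.8, 6.9, 6.4, 6.2, 5.9
The 2 values of 9.2 occupy positions 1–2 → average rank (1+2)/2 = 1.5.
K has value 9.2 → rank 1.5.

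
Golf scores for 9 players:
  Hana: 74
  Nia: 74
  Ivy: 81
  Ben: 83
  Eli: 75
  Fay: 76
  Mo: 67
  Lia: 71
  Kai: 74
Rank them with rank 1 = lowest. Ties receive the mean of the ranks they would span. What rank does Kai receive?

4

Sorted (ascending): 67, 71, 74, 74, 74, 75, 76, 81, 83
The 3 values of 74 occupy positions 3–5 → average rank 4.
Kai has value 74 → rank 4.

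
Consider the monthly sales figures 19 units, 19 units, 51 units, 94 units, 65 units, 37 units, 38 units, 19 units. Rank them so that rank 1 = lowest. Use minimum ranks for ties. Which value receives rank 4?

37

Sorted (ascending): 19, 19, 19, 37, 38, 51, 65, 94
The 3 values of 19 occupy positions 1–3 → each gets rank 1.
Rank 4 → value 37.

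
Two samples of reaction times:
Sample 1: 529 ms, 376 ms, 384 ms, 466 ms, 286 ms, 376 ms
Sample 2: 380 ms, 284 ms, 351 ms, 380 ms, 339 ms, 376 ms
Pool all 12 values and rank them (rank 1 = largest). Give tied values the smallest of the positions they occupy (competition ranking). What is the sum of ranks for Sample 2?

Sorted (descending): 529, 466, 384, 380, 380, 376, 376, 376, 351, 339, 286, 284
The 2 values of 380 occupy positions 4–5 → each gets rank 4.
The 3 values of 376 occupy positions 6–8 → each gets rank 6.
Sample 2 values → pooled ranks: 380→4, 284→12, 351→9, 380→4, 339→10, 376→6
Rank sum = 4 + 12 + 9 + 4 + 10 + 6 = 45

45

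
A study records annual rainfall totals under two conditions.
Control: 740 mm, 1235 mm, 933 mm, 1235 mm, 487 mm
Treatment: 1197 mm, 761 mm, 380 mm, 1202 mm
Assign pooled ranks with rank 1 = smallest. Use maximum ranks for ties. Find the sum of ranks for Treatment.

18

Sorted (ascending): 380, 487, 740, 761, 933, 1197, 1202, 1235, 1235
The 2 values of 1235 occupy positions 8–9 → each gets rank 9.
Treatment values → pooled ranks: 1197→6, 761→4, 380→1, 1202→7
Rank sum = 6 + 4 + 1 + 7 = 18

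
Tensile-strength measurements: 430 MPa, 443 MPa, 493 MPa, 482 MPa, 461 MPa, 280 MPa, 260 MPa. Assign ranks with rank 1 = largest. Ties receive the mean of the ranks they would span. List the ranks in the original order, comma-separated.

Sorted (descending): 493, 482, 461, 443, 430, 280, 260
No ties — each value takes its position as its rank.

5, 4, 1, 2, 3, 6, 7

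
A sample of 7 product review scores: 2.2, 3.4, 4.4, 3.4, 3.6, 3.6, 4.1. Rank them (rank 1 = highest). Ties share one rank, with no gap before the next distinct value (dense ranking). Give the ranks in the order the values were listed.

Sorted (descending): 4.4, 4.1, 3.6, 3.6, 3.4, 3.4, 2.2
The 2 values of 3.6 share dense rank 3.
The 2 values of 3.4 share dense rank 4.
Remaining distinct values take the next consecutive integers.

5, 4, 1, 4, 3, 3, 2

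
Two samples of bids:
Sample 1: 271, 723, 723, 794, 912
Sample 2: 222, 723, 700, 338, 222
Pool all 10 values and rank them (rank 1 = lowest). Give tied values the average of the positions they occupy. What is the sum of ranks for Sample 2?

Sorted (ascending): 222, 222, 271, 338, 700, 723, 723, 723, 794, 912
The 2 values of 222 occupy positions 1–2 → average rank (1+2)/2 = 1.5.
The 3 values of 723 occupy positions 6–8 → average rank 7.
Sample 2 values → pooled ranks: 222→1.5, 723→7, 700→5, 338→4, 222→1.5
Rank sum = 1.5 + 7 + 5 + 4 + 1.5 = 19

19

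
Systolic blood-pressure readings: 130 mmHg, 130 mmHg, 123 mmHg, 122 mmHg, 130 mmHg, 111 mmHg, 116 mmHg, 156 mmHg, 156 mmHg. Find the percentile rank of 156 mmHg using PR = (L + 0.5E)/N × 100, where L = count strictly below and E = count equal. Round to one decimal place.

88.9

N = 9.
Strictly below 156: 7. Equal to 156: 2.
PR = (7 + 0.5·2)/9 × 100 = 88.9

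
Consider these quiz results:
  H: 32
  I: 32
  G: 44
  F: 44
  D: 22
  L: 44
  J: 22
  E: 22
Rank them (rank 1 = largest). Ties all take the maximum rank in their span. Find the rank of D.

Sorted (descending): 44, 44, 44, 32, 32, 22, 22, 22
The 3 values of 44 occupy positions 1–3 → each gets rank 3.
The 2 values of 32 occupy positions 4–5 → each gets rank 5.
The 3 values of 22 occupy positions 6–8 → each gets rank 8.
D has value 22 → rank 8.

8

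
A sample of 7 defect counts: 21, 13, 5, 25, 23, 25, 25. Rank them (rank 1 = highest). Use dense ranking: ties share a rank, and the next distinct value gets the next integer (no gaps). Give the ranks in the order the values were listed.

3, 4, 5, 1, 2, 1, 1

Sorted (descending): 25, 25, 25, 23, 21, 13, 5
The 3 values of 25 share dense rank 1.
Remaining distinct values take the next consecutive integers.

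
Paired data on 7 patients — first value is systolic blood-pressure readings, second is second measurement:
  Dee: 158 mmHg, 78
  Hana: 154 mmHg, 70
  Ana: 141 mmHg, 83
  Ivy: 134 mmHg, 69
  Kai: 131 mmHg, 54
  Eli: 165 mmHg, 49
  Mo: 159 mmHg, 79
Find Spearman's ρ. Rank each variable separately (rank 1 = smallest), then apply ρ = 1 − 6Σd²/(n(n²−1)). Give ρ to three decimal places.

0.036

Ranks of variable 1: 5, 4, 3, 2, 1, 7, 6
Ranks of variable 2: 5, 4, 7, 3, 2, 1, 6
d = r₁ − r₂: 0, 0, -4, -1, -1, 6, 0
d²: 0, 0, 16, 1, 1, 36, 0; Σd² = 54
ρ = 1 − 6·54/(7·48) = 1 − 324/336 = 0.036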